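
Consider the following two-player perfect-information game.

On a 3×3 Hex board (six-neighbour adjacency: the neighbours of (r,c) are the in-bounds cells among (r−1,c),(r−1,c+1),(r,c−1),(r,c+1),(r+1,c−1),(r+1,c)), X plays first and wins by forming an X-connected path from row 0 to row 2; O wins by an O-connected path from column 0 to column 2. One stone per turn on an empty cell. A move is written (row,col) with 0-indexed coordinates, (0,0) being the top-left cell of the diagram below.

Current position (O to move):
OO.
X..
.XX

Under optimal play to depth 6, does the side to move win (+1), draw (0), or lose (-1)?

value(OO./X../.XX, O) = +1

[OO./X../.XX] O move#1: (0,2):+1/OOO/X../.XX*, (1,1):+1/OO./XO./.XX, (1,2):+1/OO./X.O/.XX, (2,0):-1/OO./X../OXX
[OOO/X../.XX] end (terminal -1, X#2); searched OO./X../.XX to 6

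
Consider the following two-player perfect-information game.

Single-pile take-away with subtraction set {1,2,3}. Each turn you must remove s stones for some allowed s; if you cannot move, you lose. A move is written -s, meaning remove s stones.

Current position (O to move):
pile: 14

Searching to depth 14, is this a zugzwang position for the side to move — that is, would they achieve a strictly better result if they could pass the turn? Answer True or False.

[14] O move#1: -1:-1/13, -2:+1/12*, -3:-1/11
[12] X move#2: -1:-1/11*, -2:-1/10, -3:-1/9
[11] O move#3: -1:-1/10, -2:-1/9, -3:+1/8*
[8] X move#4: -1:-1/7*, -2:-1/6, -3:-1/5
[7] O move#5: -1:-1/6, -2:-1/5, -3:+1/4*
[4] X move#6: -1:-1/3*, -2:-1/2, -3:-1/1
[3] O move#7: -1:-1/2, -2:-1/1, -3:+1/0*
[0] end (terminal -1, X#8); searched 14 to 14
suppose O passes — search the same position with X to move:
pass> [14] X move#1: -1:-1/13, -2:+1/12*, -3:-1/11
pass> [12] O move#2: -1:-1/11*, -2:-1/10, -3:-1/9
pass> [11] X move#3: -1:-1/10, -2:-1/9, -3:+1/8*
pass> [8] O move#4: -1:-1/7*, -2:-1/6, -3:-1/5
pass> [7] X move#5: -1:-1/6, -2:-1/5, -3:+1/4*
pass> [4] O move#6: -1:-1/3*, -2:-1/2, -3:-1/1
pass> [3] X move#7: -1:-1/2, -2:-1/1, -3:+1/0*
pass> [0] end (terminal -1, O#8); searched 14 to 14
for O: play +1, pass -1

zugzwang(14, O) = False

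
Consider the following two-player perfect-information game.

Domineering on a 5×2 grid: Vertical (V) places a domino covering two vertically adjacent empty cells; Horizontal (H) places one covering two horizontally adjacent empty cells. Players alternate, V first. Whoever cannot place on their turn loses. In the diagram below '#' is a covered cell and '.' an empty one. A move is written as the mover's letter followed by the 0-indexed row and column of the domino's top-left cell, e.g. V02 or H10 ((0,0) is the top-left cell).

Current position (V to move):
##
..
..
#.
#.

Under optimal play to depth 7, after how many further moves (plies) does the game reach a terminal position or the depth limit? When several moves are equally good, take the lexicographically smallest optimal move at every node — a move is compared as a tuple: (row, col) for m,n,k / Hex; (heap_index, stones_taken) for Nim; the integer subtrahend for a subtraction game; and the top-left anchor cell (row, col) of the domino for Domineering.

PV length from [##/../../#./#.]: 1 ply

ply 1, V at ##/../../#./#. | V10=+1→##/#./#./#./#.*; V11=+1→##/.#/.#/#./#.; V21=-1→##/../.#/##/#.; V31=-1→##/../../##/##
ply 2: ##/#./#./#./#. is terminal -1 (H); from ##/../../#./#. depth 7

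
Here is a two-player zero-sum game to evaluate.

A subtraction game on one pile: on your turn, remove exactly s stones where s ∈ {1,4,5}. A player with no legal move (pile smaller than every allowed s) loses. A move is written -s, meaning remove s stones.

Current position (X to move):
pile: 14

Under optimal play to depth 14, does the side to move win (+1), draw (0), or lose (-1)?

value(14, X) = +1

[14] X move#1: -1:-1/13, -4:+1/10*, -5:-1/9
[10] O move#2: -1:-1/9*, -4:-1/6, -5:-1/5
[9] X move#3: -1:+1/8*, -4:-1/5, -5:-1/4
[8] O move#4: -1:-1/7*, -4:-1/4, -5:-1/3
[7] X move#5: -1:-1/6, -4:-1/3, -5:+1/2*
[2] O move#6: -1:-1/1*
[1] X move#7: -1:+1/0*
[0] end (terminal -1, O#8); searched 14 to 14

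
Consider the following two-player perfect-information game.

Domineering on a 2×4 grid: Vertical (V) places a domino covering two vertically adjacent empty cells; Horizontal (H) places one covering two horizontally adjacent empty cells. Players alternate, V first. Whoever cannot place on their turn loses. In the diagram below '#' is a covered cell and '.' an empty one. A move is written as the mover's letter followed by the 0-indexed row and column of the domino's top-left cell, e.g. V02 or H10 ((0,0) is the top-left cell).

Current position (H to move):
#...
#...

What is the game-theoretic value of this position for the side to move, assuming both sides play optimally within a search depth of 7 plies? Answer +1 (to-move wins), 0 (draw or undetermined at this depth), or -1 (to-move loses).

ply 1, H at #.../#... | H01=+1→###./#...*; H02=+1→#.##/#...; H11=+1→#.../###.; H12=+1→#.../#.##
ply 2, V at ###./#... | V03=-1→####/#..#*
ply 3, H at ####/#..# | H11=+1→####/####*
ply 4: ####/#### is terminal -1 (V); from #.../#... depth 7

value(#.../#..., H) = +1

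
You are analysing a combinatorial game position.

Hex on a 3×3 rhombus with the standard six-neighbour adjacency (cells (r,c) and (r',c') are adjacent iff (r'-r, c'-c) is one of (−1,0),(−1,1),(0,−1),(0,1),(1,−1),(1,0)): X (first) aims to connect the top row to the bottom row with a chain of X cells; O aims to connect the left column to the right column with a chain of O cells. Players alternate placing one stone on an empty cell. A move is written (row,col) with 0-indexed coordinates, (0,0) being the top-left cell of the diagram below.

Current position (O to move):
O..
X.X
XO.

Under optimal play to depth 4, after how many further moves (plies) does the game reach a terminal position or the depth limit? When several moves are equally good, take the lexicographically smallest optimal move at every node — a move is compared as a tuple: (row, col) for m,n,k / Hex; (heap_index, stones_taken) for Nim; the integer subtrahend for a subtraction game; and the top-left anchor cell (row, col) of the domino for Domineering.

[O../X.X/XO.] O move#1: (0,1):-1/OO./X.X/XO.*, (0,2):-1/O.O/X.X/XO., (1,1):-1/O../XOX/XO., (2,2):-1/O../X.X/XOO
[OO./X.X/XO.] X move#2: (0,2):+1/OOX/X.X/XO.*, (1,1):-1/OO./XXX/XO., (2,2):-1/OO./X.X/XOX
[OOX/X.X/XO.] O move#3: (1,1):-1/OOX/XOX/XO.*, (2,2):-1/OOX/X.X/XOO
[OOX/XOX/XO.] X move#4: (2,2):+1/OOX/XOX/XOX*
[OOX/XOX/XOX] end (terminal -1, O#5); searched O../X.X/XO. to 4

PV length from [O../X.X/XO.]: 4 plies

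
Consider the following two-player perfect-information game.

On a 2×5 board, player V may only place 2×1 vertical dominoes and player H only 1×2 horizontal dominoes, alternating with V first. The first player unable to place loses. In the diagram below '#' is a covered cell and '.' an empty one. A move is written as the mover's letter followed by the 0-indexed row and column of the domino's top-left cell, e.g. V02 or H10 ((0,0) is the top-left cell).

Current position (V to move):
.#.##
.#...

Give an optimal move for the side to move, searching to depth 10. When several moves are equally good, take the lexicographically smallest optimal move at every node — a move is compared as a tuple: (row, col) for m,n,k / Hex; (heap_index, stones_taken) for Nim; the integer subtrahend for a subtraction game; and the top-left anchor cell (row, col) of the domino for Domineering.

V's best at [.#.##/.#...]: V02

[.#.##/.#...] V move#1: V00:-1/##.##/##..., V02:+1/.####/.##..*
[.####/.##..] H move#2: H13:-1/.####/.####*
[.####/.####] V move#3: V00:+1/#####/#####*
[#####/#####] end (terminal -1, H#4); searched .#.##/.#... to 10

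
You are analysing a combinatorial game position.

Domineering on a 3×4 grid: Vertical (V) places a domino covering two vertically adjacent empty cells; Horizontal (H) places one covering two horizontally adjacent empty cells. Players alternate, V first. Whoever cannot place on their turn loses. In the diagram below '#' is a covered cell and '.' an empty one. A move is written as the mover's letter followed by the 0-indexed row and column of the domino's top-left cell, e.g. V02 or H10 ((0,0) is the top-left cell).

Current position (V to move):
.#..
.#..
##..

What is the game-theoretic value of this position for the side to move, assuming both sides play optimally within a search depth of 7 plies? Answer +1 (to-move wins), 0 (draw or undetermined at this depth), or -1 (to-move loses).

[.#../.#../##..] V move#1: V00:-1/##../##../##.., V02:+1/.##./.##./##..*, V03:+1/.#.#/.#.#/##.., V12:+1/.#../.##./###., V13:+1/.#../.#.#/##.#
[.##./.##./##..] H move#2: H22:-1/.##./.##./####*
[.##./.##./####] V move#3: V00:+1/###./###./####*, V03:+1/.###/.###/####
[###./###./####] end (terminal -1, H#4); searched .#../.#../##.. to 7

value(.#../.#../##.., V) = +1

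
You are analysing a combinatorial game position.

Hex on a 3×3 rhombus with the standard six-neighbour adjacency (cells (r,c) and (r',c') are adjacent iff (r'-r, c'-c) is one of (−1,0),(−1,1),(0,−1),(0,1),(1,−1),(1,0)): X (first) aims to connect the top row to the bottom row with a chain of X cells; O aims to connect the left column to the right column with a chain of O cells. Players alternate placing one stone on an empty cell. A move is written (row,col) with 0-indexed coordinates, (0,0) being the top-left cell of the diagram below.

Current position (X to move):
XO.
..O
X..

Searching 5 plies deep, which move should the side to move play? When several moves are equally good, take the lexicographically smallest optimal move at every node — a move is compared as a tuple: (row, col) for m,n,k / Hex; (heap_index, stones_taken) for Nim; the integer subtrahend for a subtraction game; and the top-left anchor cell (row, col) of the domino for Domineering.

X's best at [XO./..O/X..]: (0,2)

p1 X@[XO./..O/X..]: (0,2)[XOX/..O/X..]+1* (1,0)[XO./X.O/X..]+1 (1,1)[XO./.XO/X..]+1 (2,1)[XO./..O/XX.]-1 (2,2)[XO./..O/X.X]-1
p2 O@[XOX/..O/X..]: (1,0)[XOX/O.O/X..]-1* (1,1)[XOX/.OO/X..]-1 (2,1)[XOX/..O/XO.]-1 (2,2)[XOX/..O/X.O]-1
p3 X@[XOX/O.O/X..]: (1,1)[XOX/OXO/X..]+1* (2,1)[XOX/O.O/XX.]-1 (2,2)[XOX/O.O/X.X]-1
p4 O@[XOX/OXO/X..] terminal -1; root [XO./..O/X..] d5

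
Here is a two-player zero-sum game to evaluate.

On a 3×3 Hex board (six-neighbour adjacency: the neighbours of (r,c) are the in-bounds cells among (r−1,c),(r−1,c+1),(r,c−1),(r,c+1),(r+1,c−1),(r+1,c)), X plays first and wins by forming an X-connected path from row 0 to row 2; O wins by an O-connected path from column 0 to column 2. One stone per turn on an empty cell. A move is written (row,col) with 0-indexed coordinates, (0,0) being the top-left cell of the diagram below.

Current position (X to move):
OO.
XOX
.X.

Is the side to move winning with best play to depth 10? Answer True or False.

X winning at [OO./XOX/.X.]: True

ply 1, X at OO./XOX/.X. | (0,2)=+1→OOX/XOX/.X.*; (2,0)=-1→OO./XOX/XX.; (2,2)=-1→OO./XOX/.XX
ply 2: OOX/XOX/.X. is terminal -1 (O); from OO./XOX/.X. depth 10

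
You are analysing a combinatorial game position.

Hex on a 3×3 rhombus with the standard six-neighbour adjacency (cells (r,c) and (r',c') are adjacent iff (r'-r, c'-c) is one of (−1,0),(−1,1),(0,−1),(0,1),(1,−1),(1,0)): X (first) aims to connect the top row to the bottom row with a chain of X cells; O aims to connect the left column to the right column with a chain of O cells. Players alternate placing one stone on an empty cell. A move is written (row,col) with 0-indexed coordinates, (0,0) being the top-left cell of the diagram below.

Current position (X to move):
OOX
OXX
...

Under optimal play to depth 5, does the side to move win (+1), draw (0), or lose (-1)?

ply 1, X at OOX/OXX/... | (2,0)=+1→OOX/OXX/X..*; (2,1)=+1→OOX/OXX/.X.; (2,2)=+1→OOX/OXX/..X
ply 2: OOX/OXX/X.. is terminal -1 (O); from OOX/OXX/... depth 5

value(OOX/OXX/..., X) = +1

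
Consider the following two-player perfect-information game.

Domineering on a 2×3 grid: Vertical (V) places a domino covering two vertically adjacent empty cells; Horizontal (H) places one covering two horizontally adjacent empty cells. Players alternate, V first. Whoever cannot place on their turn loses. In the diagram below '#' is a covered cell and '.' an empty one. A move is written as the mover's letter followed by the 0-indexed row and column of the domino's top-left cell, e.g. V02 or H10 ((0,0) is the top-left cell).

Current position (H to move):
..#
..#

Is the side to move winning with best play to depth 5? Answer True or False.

H winning at [..#/..#]: True

p1 H@[..#/..#]: H00[###/..#]+1* H10[..#/###]+1
p2 V@[###/..#] terminal -1; root [..#/..#] d5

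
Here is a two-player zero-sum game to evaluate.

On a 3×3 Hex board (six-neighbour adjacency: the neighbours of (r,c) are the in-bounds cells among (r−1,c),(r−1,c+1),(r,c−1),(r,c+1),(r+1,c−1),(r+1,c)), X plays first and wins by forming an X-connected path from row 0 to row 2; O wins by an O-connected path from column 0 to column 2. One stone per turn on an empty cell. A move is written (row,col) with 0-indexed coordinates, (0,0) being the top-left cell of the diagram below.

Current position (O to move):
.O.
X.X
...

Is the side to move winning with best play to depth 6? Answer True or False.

O winning at [.O./X.X/...]: False

p1 O@[.O./X.X/...]: (0,0)[OO./X.X/...]-1* (0,2)[.OO/X.X/...]-1 (1,1)[.O./XOX/...]-1 (2,0)[.O./X.X/O..]-1 (2,1)[.O./X.X/.O.]-1 (2,2)[.O./X.X/..O]-1
p2 X@[OO./X.X/...]: (0,2)[OOX/X.X/...]+1* (1,1)[OO./XXX/...]-1 (2,0)[OO./X.X/X..]-1 (2,1)[OO./X.X/.X.]-1 (2,2)[OO./X.X/..X]-1
p3 O@[OOX/X.X/...]: (1,1)[OOX/XOX/...]-1* (2,0)[OOX/X.X/O..]-1 (2,1)[OOX/X.X/.O.]-1 (2,2)[OOX/X.X/..O]-1
p4 X@[OOX/XOX/...]: (2,0)[OOX/XOX/X..]+1* (2,1)[OOX/XOX/.X.]+1 (2,2)[OOX/XOX/..X]+1
p5 O@[OOX/XOX/X..]: (2,1)[OOX/XOX/XO.]-1* (2,2)[OOX/XOX/X.O]-1
p6 X@[OOX/XOX/XO.]: (2,2)[OOX/XOX/XOX]+1*
p7 O@[OOX/XOX/XOX] terminal -1; root [.O./X.X/...] d6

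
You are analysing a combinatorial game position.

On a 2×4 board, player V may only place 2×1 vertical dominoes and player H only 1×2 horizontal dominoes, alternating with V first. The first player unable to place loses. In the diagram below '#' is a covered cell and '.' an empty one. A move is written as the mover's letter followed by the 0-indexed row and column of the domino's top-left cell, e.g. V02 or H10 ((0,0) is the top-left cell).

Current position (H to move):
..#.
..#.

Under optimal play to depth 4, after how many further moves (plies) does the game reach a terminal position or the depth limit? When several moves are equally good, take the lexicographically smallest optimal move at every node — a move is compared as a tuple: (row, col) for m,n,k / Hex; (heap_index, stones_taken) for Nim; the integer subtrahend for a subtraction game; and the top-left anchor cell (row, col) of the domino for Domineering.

PV length from [..#./..#.]: 3 plies

ply 1, H at ..#./..#. | H00=+1→###./..#.*; H10=+1→..#./###.
ply 2, V at ###./..#. | V03=-1→####/..##*
ply 3, H at ####/..## | H10=+1→####/####*
ply 4: ####/#### is terminal -1 (V); from ..#./..#. depth 4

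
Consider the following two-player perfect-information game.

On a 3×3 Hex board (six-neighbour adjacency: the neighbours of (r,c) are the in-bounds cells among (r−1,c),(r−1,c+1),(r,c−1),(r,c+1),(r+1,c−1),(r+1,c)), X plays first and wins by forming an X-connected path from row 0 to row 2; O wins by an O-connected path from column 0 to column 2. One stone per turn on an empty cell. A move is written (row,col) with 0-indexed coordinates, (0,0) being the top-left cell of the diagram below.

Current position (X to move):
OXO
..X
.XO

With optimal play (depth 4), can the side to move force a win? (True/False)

X winning at [OXO/..X/.XO]: True

p1 X@[OXO/..X/.XO]: (1,0)[OXO/X.X/.XO]+1* (1,1)[OXO/.XX/.XO]+1 (2,0)[OXO/..X/XXO]+1
p2 O@[OXO/X.X/.XO]: (1,1)[OXO/XOX/.XO]-1* (2,0)[OXO/X.X/OXO]-1
p3 X@[OXO/XOX/.XO]: (2,0)[OXO/XOX/XXO]+1*
p4 O@[OXO/XOX/XXO] terminal -1; root [OXO/..X/.XO] d4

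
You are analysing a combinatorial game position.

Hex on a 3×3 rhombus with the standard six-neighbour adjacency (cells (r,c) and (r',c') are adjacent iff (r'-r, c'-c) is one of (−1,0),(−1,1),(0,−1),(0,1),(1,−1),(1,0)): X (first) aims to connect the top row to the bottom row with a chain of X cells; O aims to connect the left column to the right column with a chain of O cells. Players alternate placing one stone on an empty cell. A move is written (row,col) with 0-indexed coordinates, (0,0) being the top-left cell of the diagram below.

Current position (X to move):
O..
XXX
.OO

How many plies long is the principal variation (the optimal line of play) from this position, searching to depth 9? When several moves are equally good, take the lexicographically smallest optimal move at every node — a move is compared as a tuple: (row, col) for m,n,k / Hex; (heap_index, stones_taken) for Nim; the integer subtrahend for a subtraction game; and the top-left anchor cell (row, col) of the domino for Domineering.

PV length from [O../XXX/.OO]: 3 plies

ply 1, X at O../XXX/.OO | (0,1)=-1→OX./XXX/.OO; (0,2)=-1→O.X/XXX/.OO; (2,0)=+1→O../XXX/XOO*
ply 2, O at O../XXX/XOO | (0,1)=-1→OO./XXX/XOO*; (0,2)=-1→O.O/XXX/XOO
ply 3, X at OO./XXX/XOO | (0,2)=+1→OOX/XXX/XOO*
ply 4: OOX/XXX/XOO is terminal -1 (O); from O../XXX/.OO depth 9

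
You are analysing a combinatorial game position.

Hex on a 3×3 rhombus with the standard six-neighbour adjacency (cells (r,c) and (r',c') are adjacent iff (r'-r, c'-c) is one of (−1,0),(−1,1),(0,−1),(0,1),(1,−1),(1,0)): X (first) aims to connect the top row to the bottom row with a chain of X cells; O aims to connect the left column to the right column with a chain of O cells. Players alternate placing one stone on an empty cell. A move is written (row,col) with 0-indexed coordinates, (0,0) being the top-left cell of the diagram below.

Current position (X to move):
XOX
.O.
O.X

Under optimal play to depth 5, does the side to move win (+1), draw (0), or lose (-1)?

p1 X@[XOX/.O./O.X]: (1,0)[XOX/XO./O.X]-1 (1,2)[XOX/.OX/O.X]+1* (2,1)[XOX/.O./OXX]-1
p2 O@[XOX/.OX/O.X] terminal -1; root [XOX/.O./O.X] d5

value(XOX/.O./O.X, X) = +1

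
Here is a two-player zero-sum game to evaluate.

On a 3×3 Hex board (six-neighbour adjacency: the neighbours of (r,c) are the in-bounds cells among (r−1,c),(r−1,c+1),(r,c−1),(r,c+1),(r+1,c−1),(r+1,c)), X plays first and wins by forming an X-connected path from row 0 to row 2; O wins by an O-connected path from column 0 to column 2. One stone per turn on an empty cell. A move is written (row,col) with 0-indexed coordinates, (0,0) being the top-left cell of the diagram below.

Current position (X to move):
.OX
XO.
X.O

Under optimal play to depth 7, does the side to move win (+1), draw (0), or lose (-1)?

[.OX/XO./X.O] X move#1: (0,0):+1/XOX/XO./X.O*, (1,2):+1/.OX/XOX/X.O, (2,1):+1/.OX/XO./XXO
[XOX/XO./X.O] end (terminal -1, O#2); searched .OX/XO./X.O to 7

value(.OX/XO./X.O, X) = +1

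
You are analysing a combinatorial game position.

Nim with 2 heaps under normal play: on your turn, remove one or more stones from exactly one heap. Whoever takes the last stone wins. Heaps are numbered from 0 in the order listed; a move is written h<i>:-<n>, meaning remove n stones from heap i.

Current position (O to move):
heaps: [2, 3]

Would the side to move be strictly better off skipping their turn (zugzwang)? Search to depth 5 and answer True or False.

zugzwang((2,3), O) = False

p1 O@[(2,3)]: h0:-1[(1,3)]-1 h0:-2[(0,3)]-1 h1:-1[(2,2)]+1* h1:-2[(2,1)]-1 h1:-3[(2,0)]-1
p2 X@[(2,2)]: h0:-1[(1,2)]-1* h0:-2[(0,2)]-1 h1:-1[(2,1)]-1 h1:-2[(2,0)]-1
p3 O@[(1,2)]: h0:-1[(0,2)]-1 h1:-1[(1,1)]+1* h1:-2[(1,0)]-1
p4 X@[(1,1)]: h0:-1[(0,1)]-1* h1:-1[(1,0)]-1
p5 O@[(0,1)]: h1:-1[(0,0)]+1*
p6 X@[(0,0)] terminal -1; root [(2,3)] d5
pass branch (X moves first from the same position):
  | p1 X@[(2,3)]: h0:-1[(1,3)]-1 h0:-2[(0,3)]-1 h1:-1[(2,2)]+1* h1:-2[(2,1)]-1 h1:-3[(2,0)]-1
  | p2 O@[(2,2)]: h0:-1[(1,2)]-1* h0:-2[(0,2)]-1 h1:-1[(2,1)]-1 h1:-2[(2,0)]-1
  | p3 X@[(1,2)]: h0:-1[(0,2)]-1 h1:-1[(1,1)]+1* h1:-2[(1,0)]-1
  | p4 O@[(1,1)]: h0:-1[(0,1)]-1* h1:-1[(1,0)]-1
  | p5 X@[(0,1)]: h1:-1[(0,0)]+1*
  | p6 O@[(0,0)] terminal -1; root [(2,3)] d5
O moving scores +1; O passing scores -1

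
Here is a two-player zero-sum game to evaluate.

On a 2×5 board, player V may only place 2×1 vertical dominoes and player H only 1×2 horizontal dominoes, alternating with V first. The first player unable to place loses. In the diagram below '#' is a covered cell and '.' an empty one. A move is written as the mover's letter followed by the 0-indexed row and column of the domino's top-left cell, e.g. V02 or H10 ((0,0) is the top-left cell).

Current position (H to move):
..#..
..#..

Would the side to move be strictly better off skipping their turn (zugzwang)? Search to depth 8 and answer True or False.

zugzwang(..#../..#.., H) = True

p1 H@[..#../..#..]: H00[###../..#..]-1* H03[..###/..#..]-1 H10[..#../###..]-1 H13[..#../..###]-1
p2 V@[###../..#..]: V03[####./..##.]+1* V04[###.#/..#.#]+1
p3 H@[####./..##.]: H10[####./####.]-1*
p4 V@[####./####.]: V04[#####/#####]+1*
p5 H@[#####/#####] terminal -1; root [..#../..#..] d8
pass branch (V moves first from the same position):
  | p1 V@[..#../..#..]: V00[#.#../#.#..]-1* V01[.##../.##..]-1 V03[..##./..##.]-1 V04[..#.#/..#.#]-1
  | p2 H@[#.#../#.#..]: H03[#.###/#.#..]+1* H13[#.#../#.###]+1
  | p3 V@[#.###/#.#..]: V01[#####/###..]-1*
  | p4 H@[#####/###..]: H13[#####/#####]+1*
  | p5 V@[#####/#####] terminal -1; root [..#../..#..] d8
H moving scores -1; H passing scores +1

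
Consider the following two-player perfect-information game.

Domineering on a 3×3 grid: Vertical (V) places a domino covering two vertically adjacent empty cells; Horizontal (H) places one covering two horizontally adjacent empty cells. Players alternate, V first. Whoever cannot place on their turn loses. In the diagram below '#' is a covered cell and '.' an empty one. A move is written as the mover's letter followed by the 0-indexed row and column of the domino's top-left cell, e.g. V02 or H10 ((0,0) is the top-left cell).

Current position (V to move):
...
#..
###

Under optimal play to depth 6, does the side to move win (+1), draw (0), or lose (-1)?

ply 1, V at .../#../### | V01=+1→.#./##./###*; V02=-1→..#/#.#/###
ply 2: .#./##./### is terminal -1 (H); from .../#../### depth 6

value(.../#../###, V) = +1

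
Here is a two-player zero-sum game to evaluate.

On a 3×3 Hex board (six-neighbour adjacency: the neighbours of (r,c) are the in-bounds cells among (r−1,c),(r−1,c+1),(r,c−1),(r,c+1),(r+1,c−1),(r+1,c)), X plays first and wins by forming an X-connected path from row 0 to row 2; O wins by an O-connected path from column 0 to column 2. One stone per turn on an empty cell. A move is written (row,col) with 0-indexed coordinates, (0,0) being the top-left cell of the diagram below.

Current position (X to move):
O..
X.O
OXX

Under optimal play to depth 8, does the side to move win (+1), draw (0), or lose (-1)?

ply 1, X at O../X.O/OXX | (0,1)=-1→OX./X.O/OXX; (0,2)=-1→O.X/X.O/OXX; (1,1)=+1→O../XXO/OXX*
ply 2, O at O../XXO/OXX | (0,1)=-1→OO./XXO/OXX*; (0,2)=-1→O.O/XXO/OXX
ply 3, X at OO./XXO/OXX | (0,2)=+1→OOX/XXO/OXX*
ply 4: OOX/XXO/OXX is terminal -1 (O); from O../X.O/OXX depth 8

value(O../X.O/OXX, X) = +1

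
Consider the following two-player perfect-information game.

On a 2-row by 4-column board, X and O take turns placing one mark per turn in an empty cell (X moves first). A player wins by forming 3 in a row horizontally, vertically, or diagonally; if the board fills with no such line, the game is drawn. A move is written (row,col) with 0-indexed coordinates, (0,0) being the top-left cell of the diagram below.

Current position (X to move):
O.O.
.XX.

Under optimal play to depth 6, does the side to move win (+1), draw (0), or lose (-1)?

value(O.O./.XX., X) = +1

[O.O./.XX.] X move#1: (0,1):+1/OXO./.XX.*, (0,3):-1/O.OX/.XX., (1,0):+1/O.O./XXX., (1,3):+1/O.O./.XXX
[OXO./.XX.] O move#2: (0,3):-1/OXOO/.XX.*, (1,0):-1/OXO./OXX., (1,3):-1/OXO./.XXO
[OXOO/.XX.] X move#3: (1,0):+1/OXOO/XXX.*, (1,3):+1/OXOO/.XXX
[OXOO/XXX.] end (terminal -1, O#4); searched O.O./.XX. to 6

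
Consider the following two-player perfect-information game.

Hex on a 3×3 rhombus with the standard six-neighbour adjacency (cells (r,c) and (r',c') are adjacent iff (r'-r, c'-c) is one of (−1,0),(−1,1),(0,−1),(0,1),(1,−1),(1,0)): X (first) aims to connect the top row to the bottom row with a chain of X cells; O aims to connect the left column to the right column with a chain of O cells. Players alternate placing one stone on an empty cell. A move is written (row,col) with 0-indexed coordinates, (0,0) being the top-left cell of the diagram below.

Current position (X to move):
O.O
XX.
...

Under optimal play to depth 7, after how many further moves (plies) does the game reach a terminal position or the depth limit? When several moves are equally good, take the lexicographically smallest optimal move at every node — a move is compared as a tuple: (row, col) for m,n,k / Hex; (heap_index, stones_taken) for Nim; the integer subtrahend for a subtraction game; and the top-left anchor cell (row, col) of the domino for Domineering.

PV length from [O.O/XX./...]: 3 plies

ply 1, X at O.O/XX./... | (0,1)=+1→OXO/XX./...*; (1,2)=-1→O.O/XXX/...; (2,0)=-1→O.O/XX./X..; (2,1)=-1→O.O/XX./.X.; (2,2)=-1→O.O/XX./..X
ply 2, O at OXO/XX./... | (1,2)=-1→OXO/XXO/...*; (2,0)=-1→OXO/XX./O..; (2,1)=-1→OXO/XX./.O.; (2,2)=-1→OXO/XX./..O
ply 3, X at OXO/XXO/... | (2,0)=+1→OXO/XXO/X..*; (2,1)=+1→OXO/XXO/.X.; (2,2)=+1→OXO/XXO/..X
ply 4: OXO/XXO/X.. is terminal -1 (O); from O.O/XX./... depth 7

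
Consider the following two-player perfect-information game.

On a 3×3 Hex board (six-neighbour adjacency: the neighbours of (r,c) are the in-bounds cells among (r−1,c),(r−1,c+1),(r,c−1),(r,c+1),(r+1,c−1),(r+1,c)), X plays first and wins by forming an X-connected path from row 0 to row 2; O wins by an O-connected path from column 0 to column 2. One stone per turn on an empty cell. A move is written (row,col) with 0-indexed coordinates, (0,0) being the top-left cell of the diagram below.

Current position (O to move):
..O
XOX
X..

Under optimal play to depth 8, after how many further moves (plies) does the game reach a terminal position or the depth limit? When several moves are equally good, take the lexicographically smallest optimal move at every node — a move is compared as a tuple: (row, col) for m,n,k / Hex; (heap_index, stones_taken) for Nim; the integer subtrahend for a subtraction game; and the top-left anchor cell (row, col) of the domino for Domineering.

PV length from [..O/XOX/X..]: 2 plies

ply 1, O at ..O/XOX/X.. | (0,0)=-1→O.O/XOX/X..*; (0,1)=-1→.OO/XOX/X..; (2,1)=-1→..O/XOX/XO.; (2,2)=-1→..O/XOX/X.O
ply 2, X at O.O/XOX/X.. | (0,1)=+1→OXO/XOX/X..*; (2,1)=-1→O.O/XOX/XX.; (2,2)=-1→O.O/XOX/X.X
ply 3: OXO/XOX/X.. is terminal -1 (O); from ..O/XOX/X.. depth 8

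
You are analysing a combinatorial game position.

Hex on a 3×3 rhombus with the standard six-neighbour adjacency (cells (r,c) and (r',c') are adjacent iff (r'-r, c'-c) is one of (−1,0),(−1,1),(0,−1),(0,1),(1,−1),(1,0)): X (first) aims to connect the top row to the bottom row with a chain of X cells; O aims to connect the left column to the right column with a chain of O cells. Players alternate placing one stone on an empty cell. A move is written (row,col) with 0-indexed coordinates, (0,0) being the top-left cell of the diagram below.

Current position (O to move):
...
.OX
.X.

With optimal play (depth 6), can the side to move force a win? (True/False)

O winning at [.../.OX/.X.]: True

ply 1, O at .../.OX/.X. | (0,0)=-1→O../.OX/.X.; (0,1)=-1→.O./.OX/.X.; (0,2)=+1→..O/.OX/.X.*; (1,0)=-1→.../OOX/.X.; (2,0)=-1→.../.OX/OX.; (2,2)=-1→.../.OX/.XO
ply 2, X at ..O/.OX/.X. | (0,0)=-1→X.O/.OX/.X.*; (0,1)=-1→.XO/.OX/.X.; (1,0)=-1→..O/XOX/.X.; (2,0)=-1→..O/.OX/XX.; (2,2)=-1→..O/.OX/.XX
ply 3, O at X.O/.OX/.X. | (0,1)=+1→XOO/.OX/.X.*; (1,0)=+1→X.O/OOX/.X.; (2,0)=+1→X.O/.OX/OX.; (2,2)=+1→X.O/.OX/.XO
ply 4, X at XOO/.OX/.X. | (1,0)=-1→XOO/XOX/.X.*; (2,0)=-1→XOO/.OX/XX.; (2,2)=-1→XOO/.OX/.XX
ply 5, O at XOO/XOX/.X. | (2,0)=+1→XOO/XOX/OX.*; (2,2)=-1→XOO/XOX/.XO
ply 6: XOO/XOX/OX. is terminal -1 (X); from .../.OX/.X. depth 6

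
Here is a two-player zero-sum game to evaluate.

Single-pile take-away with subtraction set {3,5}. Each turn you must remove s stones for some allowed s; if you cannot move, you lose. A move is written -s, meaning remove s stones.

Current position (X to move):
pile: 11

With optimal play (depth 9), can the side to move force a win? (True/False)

[11] X move#1: -3:+1/8*, -5:-1/6
[8] O move#2: -3:-1/5*, -5:-1/3
[5] X move#3: -3:+1/2*, -5:+1/0
[2] end (terminal -1, O#4); searched 11 to 9

X winning at [11]: True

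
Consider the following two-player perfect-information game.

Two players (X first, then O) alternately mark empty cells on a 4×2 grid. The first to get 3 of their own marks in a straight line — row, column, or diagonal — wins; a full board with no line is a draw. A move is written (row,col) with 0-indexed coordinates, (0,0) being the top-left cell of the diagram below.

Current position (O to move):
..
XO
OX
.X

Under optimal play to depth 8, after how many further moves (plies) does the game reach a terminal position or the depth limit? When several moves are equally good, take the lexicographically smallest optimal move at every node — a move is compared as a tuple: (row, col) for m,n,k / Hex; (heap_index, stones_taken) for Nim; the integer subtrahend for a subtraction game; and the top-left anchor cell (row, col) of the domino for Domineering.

p1 O@[../XO/OX/.X]: (0,0)[O./XO/OX/.X]+0* (0,1)[.O/XO/OX/.X]+0 (3,0)[../XO/OX/OX]+0
p2 X@[O./XO/OX/.X]: (0,1)[OX/XO/OX/.X]+0* (3,0)[O./XO/OX/XX]+0
p3 O@[OX/XO/OX/.X]: (3,0)[OX/XO/OX/OX]+0*
p4 X@[OX/XO/OX/OX] terminal +0; root [../XO/OX/.X] d8

PV length from [../XO/OX/.X]: 3 plies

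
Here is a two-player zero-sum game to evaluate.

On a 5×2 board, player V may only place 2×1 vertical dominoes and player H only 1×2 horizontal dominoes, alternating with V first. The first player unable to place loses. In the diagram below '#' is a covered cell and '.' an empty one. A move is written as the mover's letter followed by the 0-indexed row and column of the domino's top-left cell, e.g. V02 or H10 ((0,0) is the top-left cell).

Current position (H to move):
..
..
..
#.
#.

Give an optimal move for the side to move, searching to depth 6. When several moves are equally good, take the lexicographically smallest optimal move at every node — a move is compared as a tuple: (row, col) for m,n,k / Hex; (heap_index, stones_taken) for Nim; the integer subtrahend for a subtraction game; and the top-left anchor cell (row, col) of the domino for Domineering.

[../../../#./#.] H move#1: H00:-1/##/../../#./#., H10:+1/../##/../#./#.*, H20:-1/../../##/#./#.
[../##/../#./#.] V move#2: V21:-1/../##/.#/##/#.*, V31:-1/../##/../##/##
[../##/.#/##/#.] H move#3: H00:+1/##/##/.#/##/#.*
[##/##/.#/##/#.] end (terminal -1, V#4); searched ../../../#./#. to 6

H's best at [../../../#./#.]: H10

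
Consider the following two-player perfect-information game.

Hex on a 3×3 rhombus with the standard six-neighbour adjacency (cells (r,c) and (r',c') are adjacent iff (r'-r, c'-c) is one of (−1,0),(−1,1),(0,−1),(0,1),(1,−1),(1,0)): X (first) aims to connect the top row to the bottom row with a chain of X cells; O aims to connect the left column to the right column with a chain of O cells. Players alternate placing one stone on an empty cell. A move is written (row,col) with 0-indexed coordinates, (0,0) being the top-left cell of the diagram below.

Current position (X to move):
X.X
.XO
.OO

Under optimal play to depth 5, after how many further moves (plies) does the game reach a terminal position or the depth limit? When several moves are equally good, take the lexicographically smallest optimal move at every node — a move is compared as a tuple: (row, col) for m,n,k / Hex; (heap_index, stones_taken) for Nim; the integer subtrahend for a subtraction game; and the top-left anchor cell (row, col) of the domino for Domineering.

p1 X@[X.X/.XO/.OO]: (0,1)[XXX/.XO/.OO]-1 (1,0)[X.X/XXO/.OO]-1 (2,0)[X.X/.XO/XOO]+1*
p2 O@[X.X/.XO/XOO] terminal -1; root [X.X/.XO/.OO] d5

PV length from [X.X/.XO/.OO]: 1 ply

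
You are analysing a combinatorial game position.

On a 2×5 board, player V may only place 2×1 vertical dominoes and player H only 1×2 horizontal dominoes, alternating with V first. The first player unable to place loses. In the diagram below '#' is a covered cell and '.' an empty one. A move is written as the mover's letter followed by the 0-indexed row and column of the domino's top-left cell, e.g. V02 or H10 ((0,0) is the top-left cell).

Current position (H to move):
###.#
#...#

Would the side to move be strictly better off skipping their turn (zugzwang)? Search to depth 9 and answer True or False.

zugzwang(###.#/#...#, H) = False

p1 H@[###.#/#...#]: H11[###.#/###.#]-1 H12[###.#/#.###]+1*
p2 V@[###.#/#.###] terminal -1; root [###.#/#...#] d9
if H skipped the turn, V would face:
~ p1 V@[###.#/#...#]: V03[#####/#..##]-1*
~ p2 H@[#####/#..##]: H11[#####/#####]+1*
~ p3 V@[#####/#####] terminal -1; root [###.#/#...#] d9
compare (H): move=+1 vs pass=+1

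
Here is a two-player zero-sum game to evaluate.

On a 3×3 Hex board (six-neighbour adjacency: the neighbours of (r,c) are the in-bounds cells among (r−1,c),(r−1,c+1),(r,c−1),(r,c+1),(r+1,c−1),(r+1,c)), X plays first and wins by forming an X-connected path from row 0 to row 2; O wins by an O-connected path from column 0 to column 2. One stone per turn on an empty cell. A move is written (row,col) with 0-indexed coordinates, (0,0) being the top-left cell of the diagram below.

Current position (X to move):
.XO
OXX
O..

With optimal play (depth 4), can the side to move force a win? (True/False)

X winning at [.XO/OXX/O..]: True

[.XO/OXX/O..] X move#1: (0,0):+1/XXO/OXX/O..*, (2,1):+1/.XO/OXX/OX., (2,2):+1/.XO/OXX/O.X
[XXO/OXX/O..] O move#2: (2,1):-1/XXO/OXX/OO.*, (2,2):-1/XXO/OXX/O.O
[XXO/OXX/OO.] X move#3: (2,2):+1/XXO/OXX/OOX*
[XXO/OXX/OOX] end (terminal -1, O#4); searched .XO/OXX/O.. to 4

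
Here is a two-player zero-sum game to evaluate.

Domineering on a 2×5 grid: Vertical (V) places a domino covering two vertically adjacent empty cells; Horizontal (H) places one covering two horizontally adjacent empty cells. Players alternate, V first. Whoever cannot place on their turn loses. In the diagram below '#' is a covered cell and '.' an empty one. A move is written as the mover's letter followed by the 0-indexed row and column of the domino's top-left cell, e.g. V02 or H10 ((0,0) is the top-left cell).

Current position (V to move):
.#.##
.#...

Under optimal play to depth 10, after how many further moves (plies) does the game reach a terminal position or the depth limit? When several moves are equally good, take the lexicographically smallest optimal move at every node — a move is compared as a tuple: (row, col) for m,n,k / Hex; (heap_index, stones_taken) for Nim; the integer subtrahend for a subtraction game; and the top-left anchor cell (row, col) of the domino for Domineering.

[.#.##/.#...] V move#1: V00:-1/##.##/##..., V02:+1/.####/.##..*
[.####/.##..] H move#2: H13:-1/.####/.####*
[.####/.####] V move#3: V00:+1/#####/#####*
[#####/#####] end (terminal -1, H#4); searched .#.##/.#... to 10

PV length from [.#.##/.#...]: 3 plies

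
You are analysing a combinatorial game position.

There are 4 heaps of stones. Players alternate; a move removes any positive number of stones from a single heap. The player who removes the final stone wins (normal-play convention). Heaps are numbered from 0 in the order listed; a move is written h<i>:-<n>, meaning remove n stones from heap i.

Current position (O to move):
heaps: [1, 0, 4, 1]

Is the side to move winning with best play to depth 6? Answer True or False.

O winning at [(1,0,4,1)]: True

ply 1, O at (1,0,4,1) | h0:-1=-1→(0,0,4,1); h2:-1=-1→(1,0,3,1); h2:-2=-1→(1,0,2,1); h2:-3=-1→(1,0,1,1); h2:-4=+1→(1,0,0,1)*; h3:-1=-1→(1,0,4,0)
ply 2, X at (1,0,0,1) | h0:-1=-1→(0,0,0,1)*; h3:-1=-1→(1,0,0,0)
ply 3, O at (0,0,0,1) | h3:-1=+1→(0,0,0,0)*
ply 4: (0,0,0,0) is terminal -1 (X); from (1,0,4,1) depth 6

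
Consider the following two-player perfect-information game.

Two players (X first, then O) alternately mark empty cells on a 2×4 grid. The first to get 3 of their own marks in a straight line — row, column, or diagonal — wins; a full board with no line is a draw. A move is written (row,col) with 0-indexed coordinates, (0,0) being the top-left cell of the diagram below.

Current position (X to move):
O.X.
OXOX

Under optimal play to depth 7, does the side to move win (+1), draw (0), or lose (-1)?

[O.X./OXOX] X move#1: (0,1):+0/OXX./OXOX*, (0,3):+0/O.XX/OXOX
[OXX./OXOX] O move#2: (0,3):+0/OXXO/OXOX*
[OXXO/OXOX] end (terminal +0, X#3); searched O.X./OXOX to 7

value(O.X./OXOX, X) = 0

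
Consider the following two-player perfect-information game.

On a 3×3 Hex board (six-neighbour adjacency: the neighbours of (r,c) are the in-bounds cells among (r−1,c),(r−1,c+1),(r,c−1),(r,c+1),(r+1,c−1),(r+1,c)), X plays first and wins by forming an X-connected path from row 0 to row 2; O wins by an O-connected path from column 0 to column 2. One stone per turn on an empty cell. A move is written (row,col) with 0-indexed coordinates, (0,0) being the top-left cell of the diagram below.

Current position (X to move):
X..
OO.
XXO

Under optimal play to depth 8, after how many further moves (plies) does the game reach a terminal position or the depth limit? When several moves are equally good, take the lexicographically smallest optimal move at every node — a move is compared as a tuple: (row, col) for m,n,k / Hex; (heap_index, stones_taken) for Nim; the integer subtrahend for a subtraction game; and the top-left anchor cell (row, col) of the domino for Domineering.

PV length from [X../OO./XXO]: 2 plies

[X../OO./XXO] X move#1: (0,1):-1/XX./OO./XXO*, (0,2):-1/X.X/OO./XXO, (1,2):-1/X../OOX/XXO
[XX./OO./XXO] O move#2: (0,2):+1/XXO/OO./XXO*, (1,2):+1/XX./OOO/XXO
[XXO/OO./XXO] end (terminal -1, X#3); searched X../OO./XXO to 8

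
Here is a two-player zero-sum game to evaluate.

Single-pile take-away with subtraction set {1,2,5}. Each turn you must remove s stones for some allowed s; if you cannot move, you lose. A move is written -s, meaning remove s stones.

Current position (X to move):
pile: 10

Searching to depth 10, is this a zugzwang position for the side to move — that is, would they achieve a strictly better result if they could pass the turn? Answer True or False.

zugzwang(10, X) = False

ply 1, X at 10 | -1=+1→9*; -2=-1→8; -5=-1→5
ply 2, O at 9 | -1=-1→8*; -2=-1→7; -5=-1→4
ply 3, X at 8 | -1=-1→7; -2=+1→6*; -5=+1→3
ply 4, O at 6 | -1=-1→5*; -2=-1→4; -5=-1→1
ply 5, X at 5 | -1=-1→4; -2=+1→3*; -5=+1→0
ply 6, O at 3 | -1=-1→2*; -2=-1→1
ply 7, X at 2 | -1=-1→1; -2=+1→0*
ply 8: 0 is terminal -1 (O); from 10 depth 10
if X skipped the turn, O would face:
~ ply 1, O at 10 | -1=+1→9*; -2=-1→8; -5=-1→5
~ ply 2, X at 9 | -1=-1→8*; -2=-1→7; -5=-1→4
~ ply 3, O at 8 | -1=-1→7; -2=+1→6*; -5=+1→3
~ ply 4, X at 6 | -1=-1→5*; -2=-1→4; -5=-1→1
~ ply 5, O at 5 | -1=-1→4; -2=+1→3*; -5=+1→0
~ ply 6, X at 3 | -1=-1→2*; -2=-1→1
~ ply 7, O at 2 | -1=-1→1; -2=+1→0*
~ ply 8: 0 is terminal -1 (X); from 10 depth 10
compare (X): move=+1 vs pass=-1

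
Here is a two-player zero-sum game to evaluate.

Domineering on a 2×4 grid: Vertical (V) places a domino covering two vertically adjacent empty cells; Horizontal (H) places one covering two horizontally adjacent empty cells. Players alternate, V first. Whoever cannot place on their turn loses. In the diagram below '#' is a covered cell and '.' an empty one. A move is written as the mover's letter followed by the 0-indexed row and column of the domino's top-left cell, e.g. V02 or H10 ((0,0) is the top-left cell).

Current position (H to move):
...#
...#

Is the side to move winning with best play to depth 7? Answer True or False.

[...#/...#] H move#1: H00:+1/##.#/...#*, H01:+1/.###/...#, H10:+1/...#/##.#, H11:+1/...#/.###
[##.#/...#] V move#2: V02:-1/####/..##*
[####/..##] H move#3: H10:+1/####/####*
[####/####] end (terminal -1, V#4); searched ...#/...# to 7

H winning at [...#/...#]: True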